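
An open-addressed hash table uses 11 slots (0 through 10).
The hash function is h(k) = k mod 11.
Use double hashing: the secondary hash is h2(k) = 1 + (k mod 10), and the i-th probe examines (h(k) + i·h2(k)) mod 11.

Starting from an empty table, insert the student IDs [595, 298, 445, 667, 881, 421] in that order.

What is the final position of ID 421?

9

595 hashes to 1; slot 1 is free → place at 1.
298 hashes to 1, h2=9; 1 taken → place at 10.
445 hashes to 5; slot 5 is free → place at 5.
667 hashes to 7; slot 7 is free → place at 7.
881 hashes to 1, h2=2; 1 taken → place at 3.
421 hashes to 3, h2=2; 3,5,7 taken → place at 9.
Table: [—, 595, —, 881, —, 445, —, 667, —, 421, 298]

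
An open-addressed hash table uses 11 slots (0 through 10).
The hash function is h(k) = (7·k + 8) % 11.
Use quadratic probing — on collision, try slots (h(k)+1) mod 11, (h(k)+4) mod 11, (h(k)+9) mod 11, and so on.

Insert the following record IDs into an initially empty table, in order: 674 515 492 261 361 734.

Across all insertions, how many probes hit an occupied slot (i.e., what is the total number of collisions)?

674 hashes to 7; slot 7 is free → place at 7.
515 hashes to 5; slot 5 is free → place at 5.
492 hashes to 9; slot 9 is free → place at 9.
261 hashes to 9; 9 taken → place at 10.
361 hashes to 5; 5 taken → place at 6.
734 hashes to 9; 9,10 taken → place at 2.
Table: [., ., 734, ., ., 515, 361, 674, ., 492, 261]

4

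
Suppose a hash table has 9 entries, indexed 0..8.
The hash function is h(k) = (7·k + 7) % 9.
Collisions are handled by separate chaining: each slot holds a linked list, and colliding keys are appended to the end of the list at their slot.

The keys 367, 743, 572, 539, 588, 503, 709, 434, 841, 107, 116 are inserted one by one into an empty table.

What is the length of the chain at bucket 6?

Insert 367: h=2, bucket 2 empty -> new chain.
Insert 743: h=6, bucket 6 empty -> new chain.
Insert 572: h=6, bucket 6 nonempty -> append to chain.
Insert 539: h=0, bucket 0 empty -> new chain.
Insert 588: h=1, bucket 1 empty -> new chain.
Insert 503: h=0, bucket 0 nonempty -> append to chain.
Insert 709: h=2, bucket 2 nonempty -> append to chain.
Insert 434: h=3, bucket 3 empty -> new chain.
Insert 841: h=8, bucket 8 empty -> new chain.
Insert 107: h=0, bucket 0 nonempty -> append to chain.
Insert 116: h=0, bucket 0 nonempty -> append to chain.
Final buckets:
0: 539 -> 503 -> 107 -> 116
1: 588
2: 367 -> 709
3: 434
4: -
5: -
6: 743 -> 572
7: -
8: 841

2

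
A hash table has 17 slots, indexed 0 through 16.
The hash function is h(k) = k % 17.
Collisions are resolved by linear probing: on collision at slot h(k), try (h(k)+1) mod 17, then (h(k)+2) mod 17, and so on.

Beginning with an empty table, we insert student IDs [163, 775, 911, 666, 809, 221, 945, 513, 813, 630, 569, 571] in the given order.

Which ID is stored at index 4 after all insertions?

Insert 163: h=10, slot 10 empty → index 10.
Insert 775: h=10, slot 10 occupied → index 11.
Insert 911: h=10, slots 10,11 occupied → index 12.
Insert 666: h=3, slot 3 empty → index 3.
Insert 809: h=10, slots 10,11,12 occupied → index 13.
Insert 221: h=0, slot 0 empty → index 0.
Insert 945: h=10, slots 10,11,12,13 occupied → index 14.
Insert 513: h=3, slot 3 occupied → index 4.
Insert 813: h=14, slot 14 occupied → index 15.
Insert 630: h=1, slot 1 empty → index 1.
Insert 569: h=8, slot 8 empty → index 8.
Insert 571: h=10, slots 10,11,12,13,14,15 occupied → index 16.
Table: [221, 630, ., 666, 513, ., ., ., 569, ., 163, 775, 911, 809, 945, 813, 571]

513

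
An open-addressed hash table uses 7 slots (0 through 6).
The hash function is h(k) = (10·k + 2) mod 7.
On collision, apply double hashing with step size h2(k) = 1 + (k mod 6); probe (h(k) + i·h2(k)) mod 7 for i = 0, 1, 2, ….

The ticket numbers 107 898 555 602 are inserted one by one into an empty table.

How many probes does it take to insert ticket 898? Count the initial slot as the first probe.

Insert 107: h=1, slot 1 empty -> index 1.
Insert 898: h=1, h2=5, slot 1 occupied -> index 6.
Insert 555: h=1, h2=4, slot 1 occupied -> index 5.
Insert 602: h=2, slot 2 empty -> index 2.
Table: [., 107, 602, ., ., 555, 898]

2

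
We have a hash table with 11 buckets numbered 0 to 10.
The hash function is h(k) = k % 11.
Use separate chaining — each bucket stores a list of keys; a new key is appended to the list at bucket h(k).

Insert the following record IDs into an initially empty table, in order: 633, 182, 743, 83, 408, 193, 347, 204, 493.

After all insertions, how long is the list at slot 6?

633 -> bucket 6
182 -> bucket 6 (collision)
743 -> bucket 6 (collision)
83 -> bucket 6 (collision)
408 -> bucket 1
193 -> bucket 6 (collision)
347 -> bucket 6 (collision)
204 -> bucket 6 (collision)
493 -> bucket 9
Final buckets:
0: _
1: 408
2: _
3: _
4: _
5: _
6: 633 -> 182 -> 743 -> 83 -> 193 -> 347 -> 204
7: _
8: _
9: 493
10: _

7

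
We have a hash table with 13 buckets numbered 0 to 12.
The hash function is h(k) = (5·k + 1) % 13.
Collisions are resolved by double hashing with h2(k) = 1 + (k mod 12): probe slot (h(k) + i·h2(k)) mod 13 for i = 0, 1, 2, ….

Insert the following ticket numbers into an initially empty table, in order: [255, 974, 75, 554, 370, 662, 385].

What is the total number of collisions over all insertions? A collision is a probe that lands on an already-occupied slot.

7

Insert 255: h=2, slot 2 empty -> index 2.
Insert 974: h=9, slot 9 empty -> index 9.
Insert 75: h=12, slot 12 empty -> index 12.
Insert 554: h=2, h2=3, slot 2 occupied -> index 5.
Insert 370: h=5, h2=11, slot 5 occupied -> index 3.
Insert 662: h=9, h2=3, slots 9,12,2,5 occupied -> index 8.
Insert 385: h=2, h2=2, slot 2 occupied -> index 4.
Table: [., ., 255, 370, 385, 554, ., ., 662, 974, ., ., 75]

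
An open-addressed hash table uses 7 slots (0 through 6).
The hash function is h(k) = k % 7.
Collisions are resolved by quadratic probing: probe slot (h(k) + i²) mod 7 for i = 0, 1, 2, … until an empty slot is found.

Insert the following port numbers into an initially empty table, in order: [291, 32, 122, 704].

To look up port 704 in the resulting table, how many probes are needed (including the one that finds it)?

3

291 hashes to 4; slot 4 is free => place at 4.
32 hashes to 4; 4 taken => place at 5.
122 hashes to 3; slot 3 is free => place at 3.
704 hashes to 4; 4,5 taken => place at 1.
Table: [—, 704, —, 122, 291, 32, —]
Lookup 704: h=4, probe 4,5,1 → found at 1.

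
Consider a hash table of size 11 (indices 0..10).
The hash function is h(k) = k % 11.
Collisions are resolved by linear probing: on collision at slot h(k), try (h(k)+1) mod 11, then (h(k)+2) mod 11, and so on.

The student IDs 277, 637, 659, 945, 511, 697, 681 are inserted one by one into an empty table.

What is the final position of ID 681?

3

277: h=2 -> slot 2
637: h=10 -> slot 10
659: h=10, probe 10,0 -> slot 0
945: h=10, probe 10,0,1 -> slot 1
511: h=5 -> slot 5
697: h=4 -> slot 4
681: h=10, probe 10,0,1,2,3 -> slot 3
Table: [659, 945, 277, 681, 697, 511, ., ., ., ., 637]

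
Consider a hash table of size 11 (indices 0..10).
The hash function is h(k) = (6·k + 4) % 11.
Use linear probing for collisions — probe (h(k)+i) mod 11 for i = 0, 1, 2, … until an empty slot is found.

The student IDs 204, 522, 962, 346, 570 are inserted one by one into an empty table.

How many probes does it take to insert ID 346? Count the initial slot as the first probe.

3

204 hashes to 7; slot 7 is free => place at 7.
522 hashes to 1; slot 1 is free => place at 1.
962 hashes to 1; 1 taken => place at 2.
346 hashes to 1; 1,2 taken => place at 3.
570 hashes to 3; 3 taken => place at 4.
Table: [—, 522, 962, 346, 570, —, —, 204, —, —, —]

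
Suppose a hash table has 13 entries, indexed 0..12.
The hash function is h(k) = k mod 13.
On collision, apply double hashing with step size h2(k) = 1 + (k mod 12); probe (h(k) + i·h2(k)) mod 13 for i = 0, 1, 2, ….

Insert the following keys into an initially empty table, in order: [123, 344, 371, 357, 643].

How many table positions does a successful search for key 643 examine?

2

123 hashes to 6; slot 6 is free -> place at 6.
344 hashes to 6, h2=9; 6 taken -> place at 2.
371 hashes to 7; slot 7 is free -> place at 7.
357 hashes to 6, h2=10; 6 taken -> place at 3.
643 hashes to 6, h2=8; 6 taken -> place at 1.
Table: [∅, 643, 344, 357, ∅, ∅, 123, 371, ∅, ∅, ∅, ∅, ∅]
Lookup 643: h=6, h2=8, probe 6,1 → found at 1.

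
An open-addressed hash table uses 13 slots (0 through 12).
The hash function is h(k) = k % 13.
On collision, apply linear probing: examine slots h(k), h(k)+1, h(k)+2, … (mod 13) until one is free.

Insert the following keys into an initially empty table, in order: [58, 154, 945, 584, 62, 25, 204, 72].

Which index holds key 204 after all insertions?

1

58: h=6 => slot 6
154: h=11 => slot 11
945: h=9 => slot 9
584: h=12 => slot 12
62: h=10 => slot 10
25: h=12, probe 12,0 => slot 0
204: h=9, probe 9,10,11,12,0,1 => slot 1
72: h=7 => slot 7
Table: [25, 204, ∅, ∅, ∅, ∅, 58, 72, ∅, 945, 62, 154, 584]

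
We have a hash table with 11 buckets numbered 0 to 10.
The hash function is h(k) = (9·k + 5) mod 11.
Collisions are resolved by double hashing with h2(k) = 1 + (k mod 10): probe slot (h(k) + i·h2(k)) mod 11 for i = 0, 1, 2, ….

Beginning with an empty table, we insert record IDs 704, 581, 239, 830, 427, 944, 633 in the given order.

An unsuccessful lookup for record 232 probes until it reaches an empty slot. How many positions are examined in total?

4

Insert 704: h=5, slot 5 empty => index 5.
Insert 581: h=9, slot 9 empty => index 9.
Insert 239: h=0, slot 0 empty => index 0.
Insert 830: h=6, slot 6 empty => index 6.
Insert 427: h=9, h2=8, slots 9,6 occupied => index 3.
Insert 944: h=9, h2=5, slots 9,3 occupied => index 8.
Insert 633: h=4, slot 4 empty => index 4.
Table: [239, —, —, 427, 633, 704, 830, —, 944, 581, —]
Lookup 232: h=3, h2=3, probe 3,6,9,1 → slot 1 empty, not found.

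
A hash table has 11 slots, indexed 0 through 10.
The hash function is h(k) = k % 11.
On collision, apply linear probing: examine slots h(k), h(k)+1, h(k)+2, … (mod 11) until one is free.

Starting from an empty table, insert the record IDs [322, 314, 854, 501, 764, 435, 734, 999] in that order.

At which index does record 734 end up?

10

322 hashes to 3; slot 3 is free -> place at 3.
314 hashes to 6; slot 6 is free -> place at 6.
854 hashes to 7; slot 7 is free -> place at 7.
501 hashes to 6; 6,7 taken -> place at 8.
764 hashes to 5; slot 5 is free -> place at 5.
435 hashes to 6; 6,7,8 taken -> place at 9.
734 hashes to 8; 8,9 taken -> place at 10.
999 hashes to 9; 9,10 taken -> place at 0.
Table: [999, -, -, 322, -, 764, 314, 854, 501, 435, 734]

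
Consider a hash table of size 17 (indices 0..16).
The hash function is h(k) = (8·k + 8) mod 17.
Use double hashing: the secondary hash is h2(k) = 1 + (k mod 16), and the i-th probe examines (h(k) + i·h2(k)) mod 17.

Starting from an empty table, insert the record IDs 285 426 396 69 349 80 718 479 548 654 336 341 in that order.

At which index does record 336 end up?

13

285: h=10 -> slot 10
426: h=16 -> slot 16
396: h=14 -> slot 14
69: h=16, h2=6, probe 16,5 -> slot 5
349: h=12 -> slot 12
80: h=2 -> slot 2
718: h=6 -> slot 6
479: h=15 -> slot 15
548: h=6, h2=5, probe 6,11 -> slot 11
654: h=4 -> slot 4
336: h=10, h2=1, probe 10,11,12,13 -> slot 13
341: h=16, h2=6, probe 16,5,11,0 -> slot 0
Table: [341, _, 80, _, 654, 69, 718, _, _, _, 285, 548, 349, 336, 396, 479, 426]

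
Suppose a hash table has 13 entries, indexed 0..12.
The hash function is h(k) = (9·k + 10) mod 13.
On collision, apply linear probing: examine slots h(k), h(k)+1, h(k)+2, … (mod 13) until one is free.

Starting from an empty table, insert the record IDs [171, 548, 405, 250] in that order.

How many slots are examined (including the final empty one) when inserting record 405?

171: h=2 -> slot 2
548: h=2, probe 2,3 -> slot 3
405: h=2, probe 2,3,4 -> slot 4
250: h=11 -> slot 11
Table: [., ., 171, 548, 405, ., ., ., ., ., ., 250, .]

3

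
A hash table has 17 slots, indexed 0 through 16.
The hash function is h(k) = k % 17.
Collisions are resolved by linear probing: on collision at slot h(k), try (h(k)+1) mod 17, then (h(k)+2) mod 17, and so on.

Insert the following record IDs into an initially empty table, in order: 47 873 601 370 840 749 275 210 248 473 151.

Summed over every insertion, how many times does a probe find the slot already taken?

8

47: h=13 -> slot 13
873: h=6 -> slot 6
601: h=6, probe 6,7 -> slot 7
370: h=13, probe 13,14 -> slot 14
840: h=7, probe 7,8 -> slot 8
749: h=1 -> slot 1
275: h=3 -> slot 3
210: h=6, probe 6,7,8,9 -> slot 9
248: h=10 -> slot 10
473: h=14, probe 14,15 -> slot 15
151: h=15, probe 15,16 -> slot 16
Table: [-, 749, -, 275, -, -, 873, 601, 840, 210, 248, -, -, 47, 370, 473, 151]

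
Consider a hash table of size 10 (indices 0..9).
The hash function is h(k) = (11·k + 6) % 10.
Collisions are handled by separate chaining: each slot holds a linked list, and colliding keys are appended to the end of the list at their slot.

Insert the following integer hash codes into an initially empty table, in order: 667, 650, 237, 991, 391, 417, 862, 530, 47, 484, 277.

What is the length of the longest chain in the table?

Insert 667: h=3, bucket 3 empty → new chain.
Insert 650: h=6, bucket 6 empty → new chain.
Insert 237: h=3, bucket 3 nonempty → append to chain.
Insert 991: h=7, bucket 7 empty → new chain.
Insert 391: h=7, bucket 7 nonempty → append to chain.
Insert 417: h=3, bucket 3 nonempty → append to chain.
Insert 862: h=8, bucket 8 empty → new chain.
Insert 530: h=6, bucket 6 nonempty → append to chain.
Insert 47: h=3, bucket 3 nonempty → append to chain.
Insert 484: h=0, bucket 0 empty → new chain.
Insert 277: h=3, bucket 3 nonempty → append to chain.
Final buckets:
0: 484
1: ∅
2: ∅
3: 667 -> 237 -> 417 -> 47 -> 277
4: ∅
5: ∅
6: 650 -> 530
7: 991 -> 391
8: 862
9: ∅

5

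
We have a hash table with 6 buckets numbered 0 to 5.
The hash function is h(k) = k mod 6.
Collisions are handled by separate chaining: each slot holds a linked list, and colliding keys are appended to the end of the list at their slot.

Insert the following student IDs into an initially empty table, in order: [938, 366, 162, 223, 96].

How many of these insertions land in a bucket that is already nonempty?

938 → bucket 2
366 → bucket 0
162 → bucket 0 (collision)
223 → bucket 1
96 → bucket 0 (collision)
Final buckets:
0: 366 -> 162 -> 96
1: 223
2: 938
3: —
4: —
5: —

2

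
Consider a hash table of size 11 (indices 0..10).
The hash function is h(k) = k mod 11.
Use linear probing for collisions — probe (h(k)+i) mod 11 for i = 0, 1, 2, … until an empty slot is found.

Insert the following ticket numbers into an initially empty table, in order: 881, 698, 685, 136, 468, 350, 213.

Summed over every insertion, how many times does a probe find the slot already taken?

Insert 881: h=1, slot 1 empty → index 1.
Insert 698: h=5, slot 5 empty → index 5.
Insert 685: h=3, slot 3 empty → index 3.
Insert 136: h=4, slot 4 empty → index 4.
Insert 468: h=6, slot 6 empty → index 6.
Insert 350: h=9, slot 9 empty → index 9.
Insert 213: h=4, slots 4,5,6 occupied → index 7.
Table: [—, 881, —, 685, 136, 698, 468, 213, —, 350, —]

3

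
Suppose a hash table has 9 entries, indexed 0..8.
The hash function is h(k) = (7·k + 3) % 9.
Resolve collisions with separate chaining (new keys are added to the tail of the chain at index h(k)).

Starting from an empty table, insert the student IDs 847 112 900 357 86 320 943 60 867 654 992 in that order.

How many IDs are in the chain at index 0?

3

847 -> bucket 1
112 -> bucket 4
900 -> bucket 3
357 -> bucket 0
86 -> bucket 2
320 -> bucket 2 (collision)
943 -> bucket 7
60 -> bucket 0 (collision)
867 -> bucket 6
654 -> bucket 0 (collision)
992 -> bucket 8
Final buckets:
0: 357 -> 60 -> 654
1: 847
2: 86 -> 320
3: 900
4: 112
5: ∅
6: 867
7: 943
8: 992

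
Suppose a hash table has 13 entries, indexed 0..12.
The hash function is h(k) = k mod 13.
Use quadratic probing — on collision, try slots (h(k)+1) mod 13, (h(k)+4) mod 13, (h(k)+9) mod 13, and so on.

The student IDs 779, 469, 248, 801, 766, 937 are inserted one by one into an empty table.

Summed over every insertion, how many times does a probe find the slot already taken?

779: h=12 => slot 12
469: h=1 => slot 1
248: h=1, probe 1,2 => slot 2
801: h=8 => slot 8
766: h=12, probe 12,0 => slot 0
937: h=1, probe 1,2,5 => slot 5
Table: [766, 469, 248, -, -, 937, -, -, 801, -, -, -, 779]

4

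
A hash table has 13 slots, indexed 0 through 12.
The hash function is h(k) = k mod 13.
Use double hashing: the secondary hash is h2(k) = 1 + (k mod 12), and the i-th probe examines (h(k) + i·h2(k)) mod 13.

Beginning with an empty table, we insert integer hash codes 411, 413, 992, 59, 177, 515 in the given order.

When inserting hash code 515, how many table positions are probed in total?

3

Insert 411: h=8, slot 8 empty → index 8.
Insert 413: h=10, slot 10 empty → index 10.
Insert 992: h=4, slot 4 empty → index 4.
Insert 59: h=7, slot 7 empty → index 7.
Insert 177: h=8, h2=10, slot 8 occupied → index 5.
Insert 515: h=8, h2=12, slots 8,7 occupied → index 6.
Table: [_, _, _, _, 992, 177, 515, 59, 411, _, 413, _, _]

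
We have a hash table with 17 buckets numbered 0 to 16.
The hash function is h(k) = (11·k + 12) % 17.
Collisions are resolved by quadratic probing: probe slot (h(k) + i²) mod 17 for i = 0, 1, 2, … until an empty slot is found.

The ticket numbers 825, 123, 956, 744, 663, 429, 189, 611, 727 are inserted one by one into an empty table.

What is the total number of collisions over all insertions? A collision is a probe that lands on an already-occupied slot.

825: h=9 → slot 9
123: h=5 → slot 5
956: h=5, probe 5,6 → slot 6
744: h=2 → slot 2
663: h=12 → slot 12
429: h=5, probe 5,6,9,14 → slot 14
189: h=0 → slot 0
611: h=1 → slot 1
727: h=2, probe 2,3 → slot 3
Table: [189, 611, 744, 727, ., 123, 956, ., ., 825, ., ., 663, ., 429, ., .]

5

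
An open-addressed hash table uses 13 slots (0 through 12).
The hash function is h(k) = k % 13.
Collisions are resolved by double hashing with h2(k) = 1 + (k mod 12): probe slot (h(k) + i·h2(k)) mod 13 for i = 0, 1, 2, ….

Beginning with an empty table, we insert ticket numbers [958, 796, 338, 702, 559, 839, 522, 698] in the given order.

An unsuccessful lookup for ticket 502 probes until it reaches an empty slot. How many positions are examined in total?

3

Insert 958: h=9, slot 9 empty → index 9.
Insert 796: h=3, slot 3 empty → index 3.
Insert 338: h=0, slot 0 empty → index 0.
Insert 702: h=0, h2=7, slot 0 occupied → index 7.
Insert 559: h=0, h2=8, slot 0 occupied → index 8.
Insert 839: h=7, h2=12, slot 7 occupied → index 6.
Insert 522: h=2, slot 2 empty → index 2.
Insert 698: h=9, h2=3, slot 9 occupied → index 12.
Table: [338, _, 522, 796, _, _, 839, 702, 559, 958, _, _, 698]
Lookup 502: h=8, h2=11, probe 8,6,4 → slot 4 empty, not found.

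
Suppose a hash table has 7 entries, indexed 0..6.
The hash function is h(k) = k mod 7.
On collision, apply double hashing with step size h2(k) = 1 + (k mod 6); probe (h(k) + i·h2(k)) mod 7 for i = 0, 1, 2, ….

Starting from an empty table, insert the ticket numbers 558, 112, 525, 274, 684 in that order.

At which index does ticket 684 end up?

Insert 558: h=5, slot 5 empty → index 5.
Insert 112: h=0, slot 0 empty → index 0.
Insert 525: h=0, h2=4, slot 0 occupied → index 4.
Insert 274: h=1, slot 1 empty → index 1.
Insert 684: h=5, h2=1, slot 5 occupied → index 6.
Table: [112, 274, ., ., 525, 558, 684]

6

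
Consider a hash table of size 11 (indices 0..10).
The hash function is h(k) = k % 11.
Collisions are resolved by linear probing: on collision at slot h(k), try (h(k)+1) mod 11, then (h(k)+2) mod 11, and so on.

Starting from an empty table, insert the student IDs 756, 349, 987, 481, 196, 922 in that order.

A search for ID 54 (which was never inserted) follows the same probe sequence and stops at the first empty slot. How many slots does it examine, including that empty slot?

756: h=8 -> slot 8
349: h=8, probe 8,9 -> slot 9
987: h=8, probe 8,9,10 -> slot 10
481: h=8, probe 8,9,10,0 -> slot 0
196: h=9, probe 9,10,0,1 -> slot 1
922: h=9, probe 9,10,0,1,2 -> slot 2
Table: [481, 196, 922, ∅, ∅, ∅, ∅, ∅, 756, 349, 987]
Lookup 54: h=10, probe 10,0,1,2,3 → slot 3 empty, not found.

5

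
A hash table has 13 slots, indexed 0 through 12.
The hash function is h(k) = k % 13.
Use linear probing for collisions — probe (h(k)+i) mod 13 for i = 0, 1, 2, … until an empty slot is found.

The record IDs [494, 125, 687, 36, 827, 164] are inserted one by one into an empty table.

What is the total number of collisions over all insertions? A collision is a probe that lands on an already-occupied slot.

5

494: h=0 → slot 0
125: h=8 → slot 8
687: h=11 → slot 11
36: h=10 → slot 10
827: h=8, probe 8,9 → slot 9
164: h=8, probe 8,9,10,11,12 → slot 12
Table: [494, ., ., ., ., ., ., ., 125, 827, 36, 687, 164]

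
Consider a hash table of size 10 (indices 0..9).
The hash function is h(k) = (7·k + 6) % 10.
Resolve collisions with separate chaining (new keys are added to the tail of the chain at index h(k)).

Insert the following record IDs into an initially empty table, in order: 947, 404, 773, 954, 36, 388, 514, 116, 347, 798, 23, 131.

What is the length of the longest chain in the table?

3

Insert 947: h=5, bucket 5 empty -> new chain.
Insert 404: h=4, bucket 4 empty -> new chain.
Insert 773: h=7, bucket 7 empty -> new chain.
Insert 954: h=4, bucket 4 nonempty -> append to chain.
Insert 36: h=8, bucket 8 empty -> new chain.
Insert 388: h=2, bucket 2 empty -> new chain.
Insert 514: h=4, bucket 4 nonempty -> append to chain.
Insert 116: h=8, bucket 8 nonempty -> append to chain.
Insert 347: h=5, bucket 5 nonempty -> append to chain.
Insert 798: h=2, bucket 2 nonempty -> append to chain.
Insert 23: h=7, bucket 7 nonempty -> append to chain.
Insert 131: h=3, bucket 3 empty -> new chain.
Final buckets:
0: -
1: -
2: 388 -> 798
3: 131
4: 404 -> 954 -> 514
5: 947 -> 347
6: -
7: 773 -> 23
8: 36 -> 116
9: -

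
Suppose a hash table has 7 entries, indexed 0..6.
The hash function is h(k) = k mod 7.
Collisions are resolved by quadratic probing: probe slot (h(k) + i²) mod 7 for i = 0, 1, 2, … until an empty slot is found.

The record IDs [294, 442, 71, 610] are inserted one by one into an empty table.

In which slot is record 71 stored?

2

294 hashes to 0; slot 0 is free => place at 0.
442 hashes to 1; slot 1 is free => place at 1.
71 hashes to 1; 1 taken => place at 2.
610 hashes to 1; 1,2 taken => place at 5.
Table: [294, 442, 71, _, _, 610, _]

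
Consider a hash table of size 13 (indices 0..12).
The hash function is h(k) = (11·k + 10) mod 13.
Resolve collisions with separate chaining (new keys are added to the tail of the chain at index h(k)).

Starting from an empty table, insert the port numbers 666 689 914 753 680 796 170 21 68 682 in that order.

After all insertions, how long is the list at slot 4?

3

Insert 666: h=4, bucket 4 empty -> new chain.
Insert 689: h=10, bucket 10 empty -> new chain.
Insert 914: h=2, bucket 2 empty -> new chain.
Insert 753: h=12, bucket 12 empty -> new chain.
Insert 680: h=2, bucket 2 nonempty -> append to chain.
Insert 796: h=4, bucket 4 nonempty -> append to chain.
Insert 170: h=8, bucket 8 empty -> new chain.
Insert 21: h=7, bucket 7 empty -> new chain.
Insert 68: h=4, bucket 4 nonempty -> append to chain.
Insert 682: h=11, bucket 11 empty -> new chain.
Final buckets:
0: -
1: -
2: 914 -> 680
3: -
4: 666 -> 796 -> 68
5: -
6: -
7: 21
8: 170
9: -
10: 689
11: 682
12: 753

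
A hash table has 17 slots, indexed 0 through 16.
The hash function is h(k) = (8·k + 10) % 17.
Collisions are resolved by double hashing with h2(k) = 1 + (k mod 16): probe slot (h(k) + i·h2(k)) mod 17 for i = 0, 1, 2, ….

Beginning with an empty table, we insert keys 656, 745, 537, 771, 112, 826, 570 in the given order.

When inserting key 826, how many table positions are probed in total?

Insert 656: h=5, slot 5 empty -> index 5.
Insert 745: h=3, slot 3 empty -> index 3.
Insert 537: h=5, h2=10, slot 5 occupied -> index 15.
Insert 771: h=7, slot 7 empty -> index 7.
Insert 112: h=5, h2=1, slot 5 occupied -> index 6.
Insert 826: h=5, h2=11, slot 5 occupied -> index 16.
Insert 570: h=14, slot 14 empty -> index 14.
Table: [., ., ., 745, ., 656, 112, 771, ., ., ., ., ., ., 570, 537, 826]

2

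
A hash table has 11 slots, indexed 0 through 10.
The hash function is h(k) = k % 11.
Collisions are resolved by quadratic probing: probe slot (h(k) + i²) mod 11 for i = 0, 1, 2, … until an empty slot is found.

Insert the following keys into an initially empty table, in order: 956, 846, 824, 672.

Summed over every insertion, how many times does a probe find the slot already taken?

3

956 hashes to 10; slot 10 is free -> place at 10.
846 hashes to 10; 10 taken -> place at 0.
824 hashes to 10; 10,0 taken -> place at 3.
672 hashes to 1; slot 1 is free -> place at 1.
Table: [846, 672, _, 824, _, _, _, _, _, _, 956]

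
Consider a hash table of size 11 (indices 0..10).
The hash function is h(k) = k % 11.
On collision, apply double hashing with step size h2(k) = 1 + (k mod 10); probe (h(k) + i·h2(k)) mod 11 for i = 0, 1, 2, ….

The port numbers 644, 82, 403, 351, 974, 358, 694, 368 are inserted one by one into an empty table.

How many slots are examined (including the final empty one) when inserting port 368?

Insert 644: h=6, slot 6 empty => index 6.
Insert 82: h=5, slot 5 empty => index 5.
Insert 403: h=7, slot 7 empty => index 7.
Insert 351: h=10, slot 10 empty => index 10.
Insert 974: h=6, h2=5, slot 6 occupied => index 0.
Insert 358: h=6, h2=9, slot 6 occupied => index 4.
Insert 694: h=1, slot 1 empty => index 1.
Insert 368: h=5, h2=9, slot 5 occupied => index 3.
Table: [974, 694, -, 368, 358, 82, 644, 403, -, -, 351]

2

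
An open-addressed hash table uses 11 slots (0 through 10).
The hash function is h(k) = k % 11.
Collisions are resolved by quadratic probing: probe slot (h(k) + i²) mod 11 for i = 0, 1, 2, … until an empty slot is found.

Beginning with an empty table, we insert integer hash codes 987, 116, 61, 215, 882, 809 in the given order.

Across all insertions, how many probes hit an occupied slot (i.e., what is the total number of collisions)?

6

Insert 987: h=8, slot 8 empty => index 8.
Insert 116: h=6, slot 6 empty => index 6.
Insert 61: h=6, slot 6 occupied => index 7.
Insert 215: h=6, slots 6,7 occupied => index 10.
Insert 882: h=2, slot 2 empty => index 2.
Insert 809: h=6, slots 6,7,10 occupied => index 4.
Table: [—, —, 882, —, 809, —, 116, 61, 987, —, 215]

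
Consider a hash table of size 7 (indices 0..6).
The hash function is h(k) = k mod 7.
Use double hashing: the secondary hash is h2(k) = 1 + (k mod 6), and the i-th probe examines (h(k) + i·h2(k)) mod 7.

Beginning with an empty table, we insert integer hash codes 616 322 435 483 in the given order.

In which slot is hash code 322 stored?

5

616: h=0 -> slot 0
322: h=0, h2=5, probe 0,5 -> slot 5
435: h=1 -> slot 1
483: h=0, h2=4, probe 0,4 -> slot 4
Table: [616, 435, —, —, 483, 322, —]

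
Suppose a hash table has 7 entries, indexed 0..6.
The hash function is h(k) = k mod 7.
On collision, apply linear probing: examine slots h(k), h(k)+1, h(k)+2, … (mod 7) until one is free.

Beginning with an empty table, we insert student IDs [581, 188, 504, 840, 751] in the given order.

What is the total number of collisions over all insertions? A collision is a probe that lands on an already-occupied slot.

4

Insert 581: h=0, slot 0 empty → index 0.
Insert 188: h=6, slot 6 empty → index 6.
Insert 504: h=0, slot 0 occupied → index 1.
Insert 840: h=0, slots 0,1 occupied → index 2.
Insert 751: h=2, slot 2 occupied → index 3.
Table: [581, 504, 840, 751, ., ., 188]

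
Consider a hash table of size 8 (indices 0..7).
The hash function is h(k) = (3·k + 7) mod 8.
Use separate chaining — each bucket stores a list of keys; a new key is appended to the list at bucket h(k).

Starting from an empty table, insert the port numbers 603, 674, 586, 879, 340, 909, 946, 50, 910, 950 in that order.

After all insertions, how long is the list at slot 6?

Insert 603: h=0, bucket 0 empty -> new chain.
Insert 674: h=5, bucket 5 empty -> new chain.
Insert 586: h=5, bucket 5 nonempty -> append to chain.
Insert 879: h=4, bucket 4 empty -> new chain.
Insert 340: h=3, bucket 3 empty -> new chain.
Insert 909: h=6, bucket 6 empty -> new chain.
Insert 946: h=5, bucket 5 nonempty -> append to chain.
Insert 50: h=5, bucket 5 nonempty -> append to chain.
Insert 910: h=1, bucket 1 empty -> new chain.
Insert 950: h=1, bucket 1 nonempty -> append to chain.
Final buckets:
0: 603
1: 910 -> 950
2: -
3: 340
4: 879
5: 674 -> 586 -> 946 -> 50
6: 909
7: -

1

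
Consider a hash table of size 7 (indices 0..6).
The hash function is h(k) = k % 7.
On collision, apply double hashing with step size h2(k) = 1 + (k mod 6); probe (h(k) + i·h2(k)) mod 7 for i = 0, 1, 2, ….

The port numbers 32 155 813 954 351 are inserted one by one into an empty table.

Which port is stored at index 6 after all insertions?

351

Insert 32: h=4, slot 4 empty → index 4.
Insert 155: h=1, slot 1 empty → index 1.
Insert 813: h=1, h2=4, slot 1 occupied → index 5.
Insert 954: h=2, slot 2 empty → index 2.
Insert 351: h=1, h2=4, slots 1,5,2 occupied → index 6.
Table: [-, 155, 954, -, 32, 813, 351]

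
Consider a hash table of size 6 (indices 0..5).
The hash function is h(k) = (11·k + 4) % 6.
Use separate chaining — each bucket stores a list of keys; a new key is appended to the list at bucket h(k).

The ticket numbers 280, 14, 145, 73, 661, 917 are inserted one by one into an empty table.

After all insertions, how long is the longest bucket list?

280 → bucket 0
14 → bucket 2
145 → bucket 3
73 → bucket 3 (collision)
661 → bucket 3 (collision)
917 → bucket 5
Final buckets:
0: 280
1: .
2: 14
3: 145 -> 73 -> 661
4: .
5: 917

3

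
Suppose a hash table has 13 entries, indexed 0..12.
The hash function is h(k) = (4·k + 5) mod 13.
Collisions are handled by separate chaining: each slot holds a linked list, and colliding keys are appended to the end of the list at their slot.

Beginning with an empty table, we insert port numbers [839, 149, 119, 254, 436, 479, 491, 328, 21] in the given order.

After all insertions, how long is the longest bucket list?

Insert 839: h=7, bucket 7 empty → new chain.
Insert 149: h=3, bucket 3 empty → new chain.
Insert 119: h=0, bucket 0 empty → new chain.
Insert 254: h=7, bucket 7 nonempty → append to chain.
Insert 436: h=7, bucket 7 nonempty → append to chain.
Insert 479: h=10, bucket 10 empty → new chain.
Insert 491: h=6, bucket 6 empty → new chain.
Insert 328: h=4, bucket 4 empty → new chain.
Insert 21: h=11, bucket 11 empty → new chain.
Final buckets:
0: 119
1: .
2: .
3: 149
4: 328
5: .
6: 491
7: 839 -> 254 -> 436
8: .
9: .
10: 479
11: 21
12: .

3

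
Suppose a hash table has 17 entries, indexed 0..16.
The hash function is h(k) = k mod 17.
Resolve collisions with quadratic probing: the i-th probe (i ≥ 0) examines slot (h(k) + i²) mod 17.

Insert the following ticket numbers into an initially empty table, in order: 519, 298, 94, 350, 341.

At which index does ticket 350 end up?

519: h=9 → slot 9
298: h=9, probe 9,10 → slot 10
94: h=9, probe 9,10,13 → slot 13
350: h=10, probe 10,11 → slot 11
341: h=1 → slot 1
Table: [., 341, ., ., ., ., ., ., ., 519, 298, 350, ., 94, ., ., .]

11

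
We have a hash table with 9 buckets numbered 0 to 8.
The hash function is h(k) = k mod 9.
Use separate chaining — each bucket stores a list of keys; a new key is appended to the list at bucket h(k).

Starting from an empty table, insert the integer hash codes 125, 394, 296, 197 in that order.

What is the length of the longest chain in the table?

Insert 125: h=8, bucket 8 empty -> new chain.
Insert 394: h=7, bucket 7 empty -> new chain.
Insert 296: h=8, bucket 8 nonempty -> append to chain.
Insert 197: h=8, bucket 8 nonempty -> append to chain.
Final buckets:
0: ∅
1: ∅
2: ∅
3: ∅
4: ∅
5: ∅
6: ∅
7: 394
8: 125 -> 296 -> 197

3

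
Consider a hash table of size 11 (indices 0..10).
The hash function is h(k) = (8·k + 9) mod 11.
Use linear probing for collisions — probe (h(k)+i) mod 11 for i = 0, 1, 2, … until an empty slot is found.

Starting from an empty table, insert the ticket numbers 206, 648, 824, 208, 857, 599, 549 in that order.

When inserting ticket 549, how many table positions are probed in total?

206 hashes to 7; slot 7 is free => place at 7.
648 hashes to 1; slot 1 is free => place at 1.
824 hashes to 1; 1 taken => place at 2.
208 hashes to 1; 1,2 taken => place at 3.
857 hashes to 1; 1,2,3 taken => place at 4.
599 hashes to 5; slot 5 is free => place at 5.
549 hashes to 1; 1,2,3,4,5 taken => place at 6.
Table: [∅, 648, 824, 208, 857, 599, 549, 206, ∅, ∅, ∅]

6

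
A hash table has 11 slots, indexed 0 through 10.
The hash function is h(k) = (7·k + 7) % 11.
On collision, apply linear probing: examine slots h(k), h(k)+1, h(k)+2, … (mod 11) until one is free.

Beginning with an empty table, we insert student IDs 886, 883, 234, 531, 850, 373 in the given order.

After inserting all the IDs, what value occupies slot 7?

234

886: h=5 => slot 5
883: h=6 => slot 6
234: h=6, probe 6,7 => slot 7
531: h=6, probe 6,7,8 => slot 8
850: h=6, probe 6,7,8,9 => slot 9
373: h=0 => slot 0
Table: [373, ∅, ∅, ∅, ∅, 886, 883, 234, 531, 850, ∅]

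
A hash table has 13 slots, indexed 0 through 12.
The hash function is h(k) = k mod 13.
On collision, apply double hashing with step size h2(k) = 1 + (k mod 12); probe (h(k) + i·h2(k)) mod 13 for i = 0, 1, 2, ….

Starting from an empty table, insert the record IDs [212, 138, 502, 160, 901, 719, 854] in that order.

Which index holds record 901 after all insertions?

10

212: h=4 => slot 4
138: h=8 => slot 8
502: h=8, h2=11, probe 8,6 => slot 6
160: h=4, h2=5, probe 4,9 => slot 9
901: h=4, h2=2, probe 4,6,8,10 => slot 10
719: h=4, h2=12, probe 4,3 => slot 3
854: h=9, h2=3, probe 9,12 => slot 12
Table: [—, —, —, 719, 212, —, 502, —, 138, 160, 901, —, 854]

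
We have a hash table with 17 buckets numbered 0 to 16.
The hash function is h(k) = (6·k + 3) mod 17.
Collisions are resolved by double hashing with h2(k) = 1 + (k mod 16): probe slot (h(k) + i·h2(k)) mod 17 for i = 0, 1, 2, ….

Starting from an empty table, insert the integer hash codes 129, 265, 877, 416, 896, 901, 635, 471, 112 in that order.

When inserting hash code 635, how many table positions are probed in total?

Insert 129: h=12, slot 12 empty → index 12.
Insert 265: h=12, h2=10, slot 12 occupied → index 5.
Insert 877: h=12, h2=14, slot 12 occupied → index 9.
Insert 416: h=0, slot 0 empty → index 0.
Insert 896: h=7, slot 7 empty → index 7.
Insert 901: h=3, slot 3 empty → index 3.
Insert 635: h=5, h2=12, slots 5,0,12,7 occupied → index 2.
Insert 471: h=7, h2=8, slot 7 occupied → index 15.
Insert 112: h=12, h2=1, slot 12 occupied → index 13.
Table: [416, _, 635, 901, _, 265, _, 896, _, 877, _, _, 129, 112, _, 471, _]

5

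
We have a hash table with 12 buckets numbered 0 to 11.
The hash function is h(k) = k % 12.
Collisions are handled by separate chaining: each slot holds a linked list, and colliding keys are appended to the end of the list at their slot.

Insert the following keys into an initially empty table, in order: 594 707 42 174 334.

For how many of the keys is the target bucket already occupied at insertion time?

2

594 → bucket 6
707 → bucket 11
42 → bucket 6 (collision)
174 → bucket 6 (collision)
334 → bucket 10
Final buckets:
0: _
1: _
2: _
3: _
4: _
5: _
6: 594 -> 42 -> 174
7: _
8: _
9: _
10: 334
11: 707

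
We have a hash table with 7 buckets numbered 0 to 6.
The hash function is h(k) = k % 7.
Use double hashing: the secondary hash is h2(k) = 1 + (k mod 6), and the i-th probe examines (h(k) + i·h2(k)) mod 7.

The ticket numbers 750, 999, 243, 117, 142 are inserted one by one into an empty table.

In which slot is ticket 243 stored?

750 hashes to 1; slot 1 is free => place at 1.
999 hashes to 5; slot 5 is free => place at 5.
243 hashes to 5, h2=4; 5 taken => place at 2.
117 hashes to 5, h2=4; 5,2 taken => place at 6.
142 hashes to 2, h2=5; 2 taken => place at 0.
Table: [142, 750, 243, -, -, 999, 117]

2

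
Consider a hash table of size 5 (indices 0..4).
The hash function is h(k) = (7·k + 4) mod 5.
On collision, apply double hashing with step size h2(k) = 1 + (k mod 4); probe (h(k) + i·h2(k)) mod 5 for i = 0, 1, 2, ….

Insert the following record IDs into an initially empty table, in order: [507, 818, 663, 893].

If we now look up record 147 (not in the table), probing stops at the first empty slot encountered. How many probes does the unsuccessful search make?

507: h=3 -> slot 3
818: h=0 -> slot 0
663: h=0, h2=4, probe 0,4 -> slot 4
893: h=0, h2=2, probe 0,2 -> slot 2
Table: [818, —, 893, 507, 663]
Lookup 147: h=3, h2=4, probe 3,2,1 → slot 1 empty, not found.

3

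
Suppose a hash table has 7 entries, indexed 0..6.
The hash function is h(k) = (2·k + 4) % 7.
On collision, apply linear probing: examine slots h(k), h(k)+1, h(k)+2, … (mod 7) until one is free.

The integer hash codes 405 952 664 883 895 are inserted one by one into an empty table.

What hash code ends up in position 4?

Insert 405: h=2, slot 2 empty → index 2.
Insert 952: h=4, slot 4 empty → index 4.
Insert 664: h=2, slot 2 occupied → index 3.
Insert 883: h=6, slot 6 empty → index 6.
Insert 895: h=2, slots 2,3,4 occupied → index 5.
Table: [-, -, 405, 664, 952, 895, 883]

952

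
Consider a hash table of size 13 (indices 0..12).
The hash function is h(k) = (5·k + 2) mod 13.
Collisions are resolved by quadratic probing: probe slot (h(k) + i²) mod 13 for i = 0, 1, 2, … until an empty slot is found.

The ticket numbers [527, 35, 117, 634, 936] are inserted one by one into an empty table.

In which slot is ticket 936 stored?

527 hashes to 11; slot 11 is free -> place at 11.
35 hashes to 8; slot 8 is free -> place at 8.
117 hashes to 2; slot 2 is free -> place at 2.
634 hashes to 0; slot 0 is free -> place at 0.
936 hashes to 2; 2 taken -> place at 3.
Table: [634, ∅, 117, 936, ∅, ∅, ∅, ∅, 35, ∅, ∅, 527, ∅]

3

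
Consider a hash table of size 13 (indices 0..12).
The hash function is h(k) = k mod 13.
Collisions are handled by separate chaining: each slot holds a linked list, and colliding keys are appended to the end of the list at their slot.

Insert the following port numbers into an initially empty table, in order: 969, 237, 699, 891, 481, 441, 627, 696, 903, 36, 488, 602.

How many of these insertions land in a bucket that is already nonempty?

969 -> bucket 7
237 -> bucket 3
699 -> bucket 10
891 -> bucket 7 (collision)
481 -> bucket 0
441 -> bucket 12
627 -> bucket 3 (collision)
696 -> bucket 7 (collision)
903 -> bucket 6
36 -> bucket 10 (collision)
488 -> bucket 7 (collision)
602 -> bucket 4
Final buckets:
0: 481
1: —
2: —
3: 237 -> 627
4: 602
5: —
6: 903
7: 969 -> 891 -> 696 -> 488
8: —
9: —
10: 699 -> 36
11: —
12: 441

5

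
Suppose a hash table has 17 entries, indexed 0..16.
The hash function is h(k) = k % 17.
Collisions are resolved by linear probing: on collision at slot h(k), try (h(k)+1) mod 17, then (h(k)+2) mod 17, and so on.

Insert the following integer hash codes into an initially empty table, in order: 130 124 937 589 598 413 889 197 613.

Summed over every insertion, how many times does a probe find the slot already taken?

130: h=11 → slot 11
124: h=5 → slot 5
937: h=2 → slot 2
589: h=11, probe 11,12 → slot 12
598: h=3 → slot 3
413: h=5, probe 5,6 → slot 6
889: h=5, probe 5,6,7 → slot 7
197: h=10 → slot 10
613: h=1 → slot 1
Table: [_, 613, 937, 598, _, 124, 413, 889, _, _, 197, 130, 589, _, _, _, _]

4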